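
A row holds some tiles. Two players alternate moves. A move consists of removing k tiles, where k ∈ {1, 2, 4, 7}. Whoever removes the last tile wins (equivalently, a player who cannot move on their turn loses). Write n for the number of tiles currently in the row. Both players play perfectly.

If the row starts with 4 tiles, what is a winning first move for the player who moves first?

Remove 1, leaving 3.

Positions with no move are L. A position that does have a move is losing for the player to move precisely when every available move leads to a winning position for the opponent. Fill in the labels:
n=0: no move → L
n=1: W (go to 0, an L position)
n=2: W (go to 0, an L position)
n=3: L (options 2(W), 1(W) are all W)
n=4: W (go to 3, an L position)
From 4, the L positions reachable in one move are: 3, 0. Any move reaching one of these is winning.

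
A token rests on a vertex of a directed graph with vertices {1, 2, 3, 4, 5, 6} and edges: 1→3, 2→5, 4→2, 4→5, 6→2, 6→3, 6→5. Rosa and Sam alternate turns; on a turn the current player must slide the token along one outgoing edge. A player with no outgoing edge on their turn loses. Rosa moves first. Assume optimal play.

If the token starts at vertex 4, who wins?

Rosa wins.

Positions with no move are L. A position that does have a move is losing for the player to move precisely when every available move leads to a winning position for the opponent. Fill in the labels:
Every edge goes from a vertex to one that appears earlier in the order 5, 3, 2, 1, 4, 6, so processing vertices in that order labels each vertex after all of its successors.
5: no outgoing edge → L
3: no outgoing edge → L
2: →5(L), so W
1: →3(L), so W
4: →5(L), so W
6: →3(L), so W
From 4 Rosa can move to 5, reaching an L position.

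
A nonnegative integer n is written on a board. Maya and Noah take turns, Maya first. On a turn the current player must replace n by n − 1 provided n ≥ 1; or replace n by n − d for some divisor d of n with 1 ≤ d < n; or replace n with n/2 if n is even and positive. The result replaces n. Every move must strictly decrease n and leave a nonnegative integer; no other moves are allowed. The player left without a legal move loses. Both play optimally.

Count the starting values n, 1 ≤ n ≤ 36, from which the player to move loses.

17

Build the W/L table. Terminal = L. A non-terminal position is W if it has a move to some L; otherwise it is L.
n=0: no move → L
n=1: →0(L), so W
n=2: →1(W) only, which is W, so L
n=3: →2(L), so W
n=4: →2(L), so W
n=5: →4(W) only, which is W, so L
n=6: →5(L), so W
n=7: →6(W) only, which is W, so L
n=8: →7(L), so W
n=9: →6(W), 8(W) — all W, so L
n=10: →5(L), so W
n=11: →10(W) only, which is W, so L
n=12: →9(L), so W
n=13: →12(W) only, which is W, so L
n=14: →7(L), so W
n=15: →10(W), 12(W), 14(W) — all W, so L
n=16: →15(L), so W
n=17: →16(W) only, which is W, so L
n=18: →9(L), so W
n=19: →18(W) only, which is W, so L
n=20: →15(L), so W
n=21: →14(W), 18(W), 20(W) — all W, so L
n=22: →11(L), so W
n=23: →22(W) only, which is W, so L
n=24: →21(L), so W
n=25: →20(W), 24(W) — all W, so L
n=26: →13(L), so W
n=27: →18(W), 24(W), 26(W) — all W, so L
n=28: →21(L), so W
n=29: →28(W) only, which is W, so L
n=30: →15(L), so W
n=31: →30(W) only, which is W, so L
n=32: →31(L), so W
n=33: →22(W), 30(W), 32(W) — all W, so L
n=34: →17(L), so W
n=35: →28(W), 30(W), 34(W) — all W, so L
n=36: →27(L), so W
L entries with 1 ≤ n ≤ 36 (n=0 is outside the asked range and is not counted): n = 2, 5, 7, 9, 11, 13, 15, 17, 19, 21, 23, 25, 27, 29, 31, 33, 35; that makes 17.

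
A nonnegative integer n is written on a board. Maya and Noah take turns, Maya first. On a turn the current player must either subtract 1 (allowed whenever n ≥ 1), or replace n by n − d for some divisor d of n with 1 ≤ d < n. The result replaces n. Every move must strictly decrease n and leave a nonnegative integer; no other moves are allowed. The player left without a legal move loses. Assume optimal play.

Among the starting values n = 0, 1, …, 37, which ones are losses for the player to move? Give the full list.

0, 2, 5, 7, 9, 11, 13, 15, 17, 19, 21, 23, 25, 27, 29, 31, 33, 35, 37

Label each position W (a win for the player to move) or L (a loss). A position with no legal move is L; any other position is W exactly when some move reaches an L, and L when every move reaches a W.
n=0: no move → L
n=1: →0(L), so W
n=2: →1(W) only, which is W, so L
n=3: →2(L), so W
n=4: →2(L), so W
n=5: →4(W) only, which is W, so L
n=6: →5(L), so W
n=7: →6(W) only, which is W, so L
n=8: →7(L), so W
n=9: →6(W), 8(W) — all W, so L
n=10: →5(L), so W
n=11: →10(W) only, which is W, so L
n=12: →9(L), so W
n=13: →12(W) only, which is W, so L
n=14: →7(L), so W
n=15: →10(W), 12(W), 14(W) — all W, so L
n=16: →15(L), so W
n=17: →16(W) only, which is W, so L
n=18: →9(L), so W
n=19: →18(W) only, which is W, so L
n=20: →15(L), so W
n=21: →14(W), 18(W), 20(W) — all W, so L
n=22: →11(L), so W
n=23: →22(W) only, which is W, so L
n=24: →21(L), so W
n=25: →20(W), 24(W) — all W, so L
n=26: →13(L), so W
n=27: →18(W), 24(W), 26(W) — all W, so L
n=28: →21(L), so W
n=29: →28(W) only, which is W, so L
n=30: →15(L), so W
n=31: →30(W) only, which is W, so L
n=32: →31(L), so W
n=33: →22(W), 30(W), 32(W) — all W, so L
n=34: →17(L), so W
n=35: →28(W), 30(W), 34(W) — all W, so L
n=36: →27(L), so W
n=37: →36(W) only, which is W, so L
The losing starting values of n are exactly the entries labelled L in this table (19 of them).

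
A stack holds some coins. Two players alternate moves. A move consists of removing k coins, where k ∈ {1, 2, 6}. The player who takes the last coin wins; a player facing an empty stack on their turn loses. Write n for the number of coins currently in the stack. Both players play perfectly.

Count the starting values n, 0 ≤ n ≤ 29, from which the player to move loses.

Work bottom-up. With no move the player to move loses. Otherwise the position is W if at least one move leads to an L position for the opponent, and L if every move leads to a W.
n=0: no move → L
n=1: →0(L), so W
n=2: →0(L), so W
n=3: →2(W), 1(W) — all W, so L
n=4: →3(L), so W
n=5: →3(L), so W
n=6: →0(L), so W
n=7: →6(W), 5(W), 1(W) — all W, so L
n=8: →7(L), so W
n=9: →7(L), so W
n=10: →9(W), 8(W), 4(W) — all W, so L
n=11: →10(L), so W
n=12: →10(L), so W
n=13: →7(L), so W
n=14: →13(W), 12(W), 8(W) — all W, so L
n=15: →14(L), so W
n=16: →14(L), so W
n=17: →16(W), 15(W), 11(W) — all W, so L
n=18: →17(L), so W
n=19: →17(L), so W
n=20: →14(L), so W
n=21: →20(W), 19(W), 15(W) — all W, so L
n=22: →21(L), so W
n=23: →21(L), so W
n=24: →23(W), 22(W), 18(W) — all W, so L
n=25: →24(L), so W
n=26: →24(L), so W
n=27: →21(L), so W
n=28: →27(W), 26(W), 22(W) — all W, so L
n=29: →28(L), so W
L entries with 0 ≤ n ≤ 29: n = 0, 3, 7, 10, 14, 17, 21, 24, 28; that makes 9.

9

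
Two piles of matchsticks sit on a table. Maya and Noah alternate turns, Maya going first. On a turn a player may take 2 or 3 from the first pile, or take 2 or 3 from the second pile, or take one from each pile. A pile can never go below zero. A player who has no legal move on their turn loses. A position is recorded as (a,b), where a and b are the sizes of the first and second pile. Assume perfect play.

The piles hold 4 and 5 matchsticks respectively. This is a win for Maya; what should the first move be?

Use the standard recursion: the mover loses at a terminal position; elsewhere, the mover wins exactly when some move hands the opponent an L position.
No move ever increases a pile, so every position that can arise here has a ≤ 4 and b ≤ 5; it is enough to label the cells with 0 ≤ a ≤ 4 and 0 ≤ b ≤ 5.
Every move lowers a or b (never raises either), so fill the grid row by row in increasing a, and left to right within a row: each cell's successors are then already labelled.
      b=0  b=1  b=2  b=3  b=4  b=5
a=0:    L    L    W    W    W    L
a=1:    L    W    W    W    L    L
a=2:    W    W    L    L    W    W
a=3:    W    W    L    W    W    W
a=4:    W    L    W    W    W    W
Cells with no legal move (terminal, hence L): (0,0), (0,1), (1,0).
The remaining L cells, each justified by listing all of its moves:
(0,5): L (options (0,3)(W), (0,2)(W) are all W)
(1,4): L (options (1,2)(W), (1,1)(W), (0,3)(W) are all W)
(1,5): L (options (1,3)(W), (1,2)(W), (0,4)(W) are all W)
(2,2): L (options (0,2)(W), (2,0)(W), (1,1)(W) are all W)
(2,3): L (options (0,3)(W), (2,1)(W), (2,0)(W), (1,2)(W) are all W)
(3,2): L (options (1,2)(W), (0,2)(W), (3,0)(W), (2,1)(W) are all W)
(4,1): L (options (2,1)(W), (1,1)(W), (3,0)(W) are all W)
Every other cell has at least one move into one of the L cells above, so it is W.
From (4,5), the L positions reachable in one move are: (1,5).

Move to (1,5).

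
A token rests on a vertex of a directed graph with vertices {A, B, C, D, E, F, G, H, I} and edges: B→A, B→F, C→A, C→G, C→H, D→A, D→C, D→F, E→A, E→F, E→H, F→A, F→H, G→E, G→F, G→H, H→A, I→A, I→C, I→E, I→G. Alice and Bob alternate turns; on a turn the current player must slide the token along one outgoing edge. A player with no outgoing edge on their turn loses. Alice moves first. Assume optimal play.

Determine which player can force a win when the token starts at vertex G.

Bob wins.

Positions with no move are L. A position that does have a move is losing for the player to move precisely when every available move leads to a winning position for the opponent. Fill in the labels:
Every edge goes from a vertex to one that appears earlier in the order A, H, F, E, G, C, I, D, B, so processing vertices in that order labels each vertex after all of its successors.
A: no outgoing edge → L
H: →A(L), so W
F: →A(L), so W
E: →A(L), so W
G: →E(W), F(W), H(W) — all W, so L
C: →G(L), so W
I: →G(L), so W
D: →A(L), so W
B: →A(L), so W
The starting position G is L: whatever Alice does, the opponent receives a W position.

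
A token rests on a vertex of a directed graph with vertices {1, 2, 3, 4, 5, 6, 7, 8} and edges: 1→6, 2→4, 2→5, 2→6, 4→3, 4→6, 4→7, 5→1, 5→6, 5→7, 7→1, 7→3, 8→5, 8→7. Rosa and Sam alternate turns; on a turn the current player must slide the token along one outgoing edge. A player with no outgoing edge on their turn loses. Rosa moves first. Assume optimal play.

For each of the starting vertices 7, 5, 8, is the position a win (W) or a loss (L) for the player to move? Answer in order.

7: W, 5: W, 8: L

Positions with no move are L. A position that does have a move is losing for the player to move precisely when every available move leads to a winning position for the opponent. Fill in the labels:
Every edge goes from a vertex to one that appears earlier in the order 6, 3, 1, 7, 5, 4, 2, 8, so processing vertices in that order labels each vertex after all of its successors.
6: no outgoing edge → L
3: no outgoing edge → L
1: W (go to 6, an L position)
7: W (go to 3, an L position)
5: W (go to 6, an L position)
4: W (go to 3, an L position)
2: W (go to 6, an L position)
8: L (options 5(W), 7(W) are all W)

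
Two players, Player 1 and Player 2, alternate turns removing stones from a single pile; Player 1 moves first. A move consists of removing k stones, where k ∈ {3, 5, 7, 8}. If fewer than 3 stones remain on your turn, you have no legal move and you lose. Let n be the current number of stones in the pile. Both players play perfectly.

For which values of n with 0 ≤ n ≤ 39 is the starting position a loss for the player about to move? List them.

Build the W/L table. Terminal = L. A non-terminal position is W if it has a move to some L; otherwise it is L.
n=0: no move → L
n=1: no move → L
n=2: no move → L
n=3: →0(L), so W
n=4: →1(L), so W
n=5: →2(L), so W
n=6: →1(L), so W
n=7: →2(L), so W
n=8: →1(L), so W
n=9: →2(L), so W
n=10: →2(L), so W
n=11: →8(W), 6(W), 4(W), 3(W) — all W, so L
n=12: →9(W), 7(W), 5(W), 4(W) — all W, so L
n=13: →10(W), 8(W), 6(W), 5(W) — all W, so L
n=14: →11(L), so W
n=15: →12(L), so W
n=16: →13(L), so W
n=17: →12(L), so W
n=18: →13(L), so W
n=19: →12(L), so W
n=20: →13(L), so W
n=21: →13(L), so W
n=22: →19(W), 17(W), 15(W), 14(W) — all W, so L
n=23: →20(W), 18(W), 16(W), 15(W) — all W, so L
n=24: →21(W), 19(W), 17(W), 16(W) — all W, so L
n=25: →22(L), so W
n=26: →23(L), so W
n=27: →24(L), so W
n=28: →23(L), so W
n=29: →24(L), so W
n=30: →23(L), so W
n=31: →24(L), so W
n=32: →24(L), so W
n=33: →30(W), 28(W), 26(W), 25(W) — all W, so L
n=34: →31(W), 29(W), 27(W), 26(W) — all W, so L
n=35: →32(W), 30(W), 28(W), 27(W) — all W, so L
n=36: →33(L), so W
n=37: →34(L), so W
n=38: →35(L), so W
n=39: →34(L), so W
Reading off the rows marked L gives the requested list; there are 12 such values of n.

0, 1, 2, 11, 12, 13, 22, 23, 24, 33, 34, 35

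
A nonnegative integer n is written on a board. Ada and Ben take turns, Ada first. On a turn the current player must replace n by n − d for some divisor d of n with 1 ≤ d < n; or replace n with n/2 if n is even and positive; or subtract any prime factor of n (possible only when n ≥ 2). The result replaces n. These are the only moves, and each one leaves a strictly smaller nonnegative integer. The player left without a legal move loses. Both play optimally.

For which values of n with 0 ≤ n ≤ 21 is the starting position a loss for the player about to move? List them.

Build the W/L table. Terminal = L. A non-terminal position is W if it has a move to some L; otherwise it is L.
n=0: no move → L
n=1: no move → L
n=2: W (go to 0, an L position)
n=3: W (go to 0, an L position)
n=4: L (options 2(W), 3(W) are all W)
n=5: W (go to 0, an L position)
n=6: W (go to 4, an L position)
n=7: W (go to 0, an L position)
n=8: W (go to 4, an L position)
n=9: L (options 6(W), 8(W) are all W)
n=10: W (go to 9, an L position)
n=11: W (go to 0, an L position)
n=12: W (go to 9, an L position)
n=13: W (go to 0, an L position)
n=14: L (options 7(W), 12(W), 13(W) are all W)
n=15: W (go to 14, an L position)
n=16: W (go to 14, an L position)
n=17: W (go to 0, an L position)
n=18: W (go to 9, an L position)
n=19: W (go to 0, an L position)
n=20: L (options 10(W), 15(W), 16(W), 18(W), 19(W) are all W)
n=21: W (go to 14, an L position)
The losing starting values of n are exactly the entries labelled L in this table (6 of them).

0, 1, 4, 9, 14, 20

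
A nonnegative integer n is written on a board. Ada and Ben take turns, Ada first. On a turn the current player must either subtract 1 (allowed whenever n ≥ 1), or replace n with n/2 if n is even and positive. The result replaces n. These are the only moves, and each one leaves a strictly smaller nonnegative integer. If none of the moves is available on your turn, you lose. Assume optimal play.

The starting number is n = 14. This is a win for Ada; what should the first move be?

Move to 7.

Use the standard recursion: the mover loses at a terminal position; elsewhere, the mover wins exactly when some move hands the opponent an L position.
n=0: no move → L
n=1: reaches L-position 0 → W
n=2: only reaches 1(W), which is W → L
n=3: reaches L-position 2 → W
n=4: reaches L-position 2 → W
n=5: only reaches 4(W), which is W → L
n=6: reaches L-position 5 → W
n=7: only reaches 6(W), which is W → L
n=8: reaches L-position 7 → W
n=9: only reaches 8(W), which is W → L
n=10: reaches L-position 5 → W
n=11: only reaches 10(W), which is W → L
n=12: reaches L-position 11 → W
n=13: only reaches 12(W), which is W → L
n=14: reaches L-position 7 → W
From 14, the L positions reachable in one move are: 7, 13. Any move reaching one of these is winning.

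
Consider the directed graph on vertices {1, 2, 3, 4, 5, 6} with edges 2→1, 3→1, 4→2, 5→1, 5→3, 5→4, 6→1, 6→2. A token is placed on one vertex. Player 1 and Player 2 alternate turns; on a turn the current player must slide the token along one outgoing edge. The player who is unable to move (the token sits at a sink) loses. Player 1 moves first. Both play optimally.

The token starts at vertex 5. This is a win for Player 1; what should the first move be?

Move to 4.

Compute win/loss labels from the base case upward. A position with no move is L. Any other position is W if it can reach an L in one move, else L.
Every edge goes from a vertex to one that appears earlier in the order 1, 2, 4, 3, 5, 6, so processing vertices in that order labels each vertex after all of its successors.
1: no outgoing edge → L
2: →1(L), so W
4: →2(W) only, which is W, so L
3: →1(L), so W
5: →4(L), so W
6: →1(L), so W
From 5, the L positions reachable in one move are: 4, 1. Any move reaching one of these is winning.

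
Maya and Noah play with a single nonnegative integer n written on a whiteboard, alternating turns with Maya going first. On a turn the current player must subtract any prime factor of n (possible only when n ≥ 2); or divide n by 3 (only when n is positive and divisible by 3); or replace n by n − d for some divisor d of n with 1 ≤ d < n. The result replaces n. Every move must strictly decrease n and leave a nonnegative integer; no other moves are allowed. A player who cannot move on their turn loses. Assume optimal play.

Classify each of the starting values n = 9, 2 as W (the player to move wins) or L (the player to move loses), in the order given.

9: L, 2: W

Use the standard recursion: the mover loses at a terminal position; elsewhere, the mover wins exactly when some move hands the opponent an L position.
n=0: no move → L
n=1: no move → L
n=2: →0(L), so W
n=3: →0(L), so W
n=4: →2(W), 3(W) — all W, so L
n=5: →0(L), so W
n=6: →4(L), so W
n=7: →0(L), so W
n=8: →4(L), so W
n=9: →3(W), 6(W), 8(W) — all W, so L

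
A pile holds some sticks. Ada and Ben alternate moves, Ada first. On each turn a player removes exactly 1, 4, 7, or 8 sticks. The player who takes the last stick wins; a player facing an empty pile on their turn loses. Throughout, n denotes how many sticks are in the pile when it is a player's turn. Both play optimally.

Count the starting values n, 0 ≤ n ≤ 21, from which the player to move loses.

Label each position W (a win for the player to move) or L (a loss). A position with no legal move is L; any other position is W exactly when some move reaches an L, and L when every move reaches a W.
n=0: no move → L
n=1: W (go to 0, an L position)
n=2: L (sole option 1(W) is W)
n=3: W (go to 2, an L position)
n=4: W (go to 0, an L position)
n=5: L (options 4(W), 1(W) are all W)
n=6: W (go to 5, an L position)
n=7: W (go to 0, an L position)
n=8: W (go to 0, an L position)
n=9: W (go to 5, an L position)
n=10: W (go to 2, an L position)
n=11: L (options 10(W), 7(W), 4(W), 3(W) are all W)
n=12: W (go to 11, an L position)
n=13: W (go to 5, an L position)
n=14: L (options 13(W), 10(W), 7(W), 6(W) are all W)
n=15: W (go to 14, an L position)
n=16: L (options 15(W), 12(W), 9(W), 8(W) are all W)
n=17: W (go to 16, an L position)
n=18: W (go to 14, an L position)
n=19: W (go to 11, an L position)
n=20: W (go to 16, an L position)
n=21: W (go to 14, an L position)
L entries with 0 ≤ n ≤ 21: n = 0, 2, 5, 11, 14, 16; that makes 6.

6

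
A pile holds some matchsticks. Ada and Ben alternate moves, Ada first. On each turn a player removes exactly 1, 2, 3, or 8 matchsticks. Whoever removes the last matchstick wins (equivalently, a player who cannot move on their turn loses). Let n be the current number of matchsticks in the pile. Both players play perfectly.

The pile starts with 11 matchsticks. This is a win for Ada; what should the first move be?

Remove 2, leaving 9.

Build the W/L table. Terminal = L. A non-terminal position is W if it has a move to some L; otherwise it is L.
n=0: no move → L
n=1: reaches L-position 0 → W
n=2: reaches L-position 0 → W
n=3: reaches L-position 0 → W
n=4: only reaches 3(W), 2(W), 1(W), all W → L
n=5: reaches L-position 4 → W
n=6: reaches L-position 4 → W
n=7: reaches L-position 4 → W
n=8: reaches L-position 0 → W
n=9: only reaches 8(W), 7(W), 6(W), 1(W), all W → L
n=10: reaches L-position 9 → W
n=11: reaches L-position 9 → W
From 11, the L positions reachable in one move are: 9.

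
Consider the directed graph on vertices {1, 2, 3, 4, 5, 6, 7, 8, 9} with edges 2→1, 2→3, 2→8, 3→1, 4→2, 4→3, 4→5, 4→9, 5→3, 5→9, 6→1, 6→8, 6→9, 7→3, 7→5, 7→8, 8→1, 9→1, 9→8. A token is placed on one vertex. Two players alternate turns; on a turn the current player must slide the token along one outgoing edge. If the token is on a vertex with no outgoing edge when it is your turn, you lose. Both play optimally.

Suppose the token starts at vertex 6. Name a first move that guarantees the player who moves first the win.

Move to 1.

Classify positions by backward induction: terminal positions (no move available) are L. From any other position, the mover wins iff some move reaches an L.
Every edge goes from a vertex to one that appears earlier in the order 1, 3, 8, 9, 2, 5, 6, 4, 7, so processing vertices in that order labels each vertex after all of its successors.
1: no outgoing edge → L
3: can move to 1, which is L ⇒ W
8: can move to 1, which is L ⇒ W
9: can move to 1, which is L ⇒ W
2: can move to 1, which is L ⇒ W
5: moves to 9(W), 3(W); every one is W ⇒ L
6: can move to 1, which is L ⇒ W
4: can move to 5, which is L ⇒ W
7: can move to 5, which is L ⇒ W
From 6, the L positions reachable in one move are: 1.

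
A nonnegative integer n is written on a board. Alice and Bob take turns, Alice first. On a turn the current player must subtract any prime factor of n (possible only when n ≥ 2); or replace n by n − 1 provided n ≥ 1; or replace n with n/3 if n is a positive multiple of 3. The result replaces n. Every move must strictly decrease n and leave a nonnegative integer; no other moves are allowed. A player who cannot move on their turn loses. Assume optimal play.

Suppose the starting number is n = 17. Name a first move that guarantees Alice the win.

Label each position W (a win for the player to move) or L (a loss). A position with no legal move is L; any other position is W exactly when some move reaches an L, and L when every move reaches a W.
n=0: no move → L
n=1: reaches L-position 0 → W
n=2: reaches L-position 0 → W
n=3: reaches L-position 0 → W
n=4: only reaches 2(W), 3(W), all W → L
n=5: reaches L-position 0 → W
n=6: reaches L-position 4 → W
n=7: reaches L-position 0 → W
n=8: only reaches 6(W), 7(W), all W → L
n=9: reaches L-position 8 → W
n=10: reaches L-position 8 → W
n=11: reaches L-position 0 → W
n=12: reaches L-position 4 → W
n=13: reaches L-position 0 → W
n=14: only reaches 7(W), 12(W), 13(W), all W → L
n=15: reaches L-position 14 → W
n=16: reaches L-position 14 → W
n=17: reaches L-position 0 → W
From 17, the L positions reachable in one move are: 0.

Move to 0.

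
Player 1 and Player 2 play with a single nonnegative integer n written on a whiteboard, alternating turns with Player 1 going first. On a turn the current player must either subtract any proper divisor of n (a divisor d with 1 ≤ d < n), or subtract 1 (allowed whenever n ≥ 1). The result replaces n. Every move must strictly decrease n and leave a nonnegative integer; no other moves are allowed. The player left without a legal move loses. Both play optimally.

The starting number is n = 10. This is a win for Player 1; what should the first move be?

Work bottom-up. With no move the player to move loses. Otherwise the position is W if at least one move leads to an L position for the opponent, and L if every move leads to a W.
n=0: no move → L
n=1: reaches L-position 0 → W
n=2: only reaches 1(W), which is W → L
n=3: reaches L-position 2 → W
n=4: reaches L-position 2 → W
n=5: only reaches 4(W), which is W → L
n=6: reaches L-position 5 → W
n=7: only reaches 6(W), which is W → L
n=8: reaches L-position 7 → W
n=9: only reaches 6(W), 8(W), all W → L
n=10: reaches L-position 5 → W
From 10, the L positions reachable in one move are: 5, 9. Any move reaching one of these is winning.

Move to 5.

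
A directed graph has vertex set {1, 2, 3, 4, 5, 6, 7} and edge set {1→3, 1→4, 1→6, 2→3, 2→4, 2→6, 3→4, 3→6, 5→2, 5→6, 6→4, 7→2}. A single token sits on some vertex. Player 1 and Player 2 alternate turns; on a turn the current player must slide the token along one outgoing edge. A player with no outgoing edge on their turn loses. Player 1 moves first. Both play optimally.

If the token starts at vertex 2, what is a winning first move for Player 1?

Move to 4.

Positions with no move are L. A position that does have a move is losing for the player to move precisely when every available move leads to a winning position for the opponent. Fill in the labels:
Every edge goes from a vertex to one that appears earlier in the order 4, 6, 3, 1, 2, 7, 5, so processing vertices in that order labels each vertex after all of its successors.
4: no outgoing edge → L
6: can move to 4, which is L ⇒ W
3: can move to 4, which is L ⇒ W
1: can move to 4, which is L ⇒ W
2: can move to 4, which is L ⇒ W
7: the only move is to 2(W), a W ⇒ L
5: moves to 2(W), 6(W); every one is W ⇒ L
From 2, the L positions reachable in one move are: 4.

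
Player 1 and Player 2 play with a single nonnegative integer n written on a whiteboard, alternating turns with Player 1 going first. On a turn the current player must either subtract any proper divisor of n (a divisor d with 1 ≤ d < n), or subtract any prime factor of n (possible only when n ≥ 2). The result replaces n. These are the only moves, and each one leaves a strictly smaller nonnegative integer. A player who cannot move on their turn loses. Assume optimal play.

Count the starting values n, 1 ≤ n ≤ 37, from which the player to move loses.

8

Classify positions by backward induction: terminal positions (no move available) are L. From any other position, the mover wins iff some move reaches an L.
n=0: no move → L
n=1: no move → L
n=2: can move to 0, which is L ⇒ W
n=3: can move to 0, which is L ⇒ W
n=4: moves to 2(W), 3(W); every one is W ⇒ L
n=5: can move to 0, which is L ⇒ W
n=6: can move to 4, which is L ⇒ W
n=7: can move to 0, which is L ⇒ W
n=8: can move to 4, which is L ⇒ W
n=9: moves to 6(W), 8(W); every one is W ⇒ L
n=10: can move to 9, which is L ⇒ W
n=11: can move to 0, which is L ⇒ W
n=12: can move to 9, which is L ⇒ W
n=13: can move to 0, which is L ⇒ W
n=14: moves to 7(W), 12(W), 13(W); every one is W ⇒ L
n=15: can move to 14, which is L ⇒ W
n=16: can move to 14, which is L ⇒ W
n=17: can move to 0, which is L ⇒ W
n=18: can move to 9, which is L ⇒ W
n=19: can move to 0, which is L ⇒ W
n=20: moves to 10(W), 15(W), 16(W), 18(W), 19(W); every one is W ⇒ L
n=21: can move to 14, which is L ⇒ W
n=22: can move to 20, which is L ⇒ W
n=23: can move to 0, which is L ⇒ W
n=24: can move to 20, which is L ⇒ W
n=25: can move to 20, which is L ⇒ W
n=26: moves to 13(W), 24(W), 25(W); every one is W ⇒ L
n=27: can move to 26, which is L ⇒ W
n=28: can move to 14, which is L ⇒ W
n=29: can move to 0, which is L ⇒ W
n=30: can move to 20, which is L ⇒ W
n=31: can move to 0, which is L ⇒ W
n=32: moves to 16(W), 24(W), 28(W), 30(W), 31(W); every one is W ⇒ L
n=33: can move to 32, which is L ⇒ W
n=34: can move to 32, which is L ⇒ W
n=35: moves to 28(W), 30(W), 34(W); every one is W ⇒ L
n=36: can move to 32, which is L ⇒ W
n=37: can move to 0, which is L ⇒ W
L entries with 1 ≤ n ≤ 37 (n=0 is outside the asked range and is not counted): n = 1, 4, 9, 14, 20, 26, 32, 35; that makes 8.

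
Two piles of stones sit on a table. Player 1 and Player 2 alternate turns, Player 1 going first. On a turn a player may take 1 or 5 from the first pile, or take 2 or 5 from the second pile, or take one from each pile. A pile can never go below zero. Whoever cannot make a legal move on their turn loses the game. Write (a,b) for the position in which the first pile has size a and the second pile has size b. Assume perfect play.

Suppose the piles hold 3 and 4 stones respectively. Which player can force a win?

Player 2 wins.

Label each position W (a win for the player to move) or L (a loss). A position with no legal move is L; any other position is W exactly when some move reaches an L, and L when every move reaches a W.
No move ever increases a pile, so every position that can arise here has a ≤ 3 and b ≤ 4; it is enough to label the cells with 0 ≤ a ≤ 3 and 0 ≤ b ≤ 4.
Every move lowers a or b (never raises either), so fill the grid row by row in increasing a, and left to right within a row: each cell's successors are then already labelled.
      b=0  b=1  b=2  b=3  b=4
a=0:    L    L    W    W    L
a=1:    W    W    W    L    W
a=2:    L    L    W    W    W
a=3:    W    W    W    L    L
Cells with no legal move (terminal, hence L): (0,0), (0,1).
The remaining L cells, each justified by listing all of its moves:
(0,4): L (sole option (0,2)(W) is W)
(1,3): L (options (0,3)(W), (1,1)(W), (0,2)(W) are all W)
(2,0): L (sole option (1,0)(W) is W)
(2,1): L (options (1,1)(W), (1,0)(W) are all W)
(3,3): L (options (2,3)(W), (3,1)(W), (2,2)(W) are all W)
(3,4): L (options (2,4)(W), (3,2)(W), (2,3)(W) are all W)
Every other cell has at least one move into one of the L cells above, so it is W.
The starting position (3,4) is L: whatever Player 1 does, the opponent receives a W position.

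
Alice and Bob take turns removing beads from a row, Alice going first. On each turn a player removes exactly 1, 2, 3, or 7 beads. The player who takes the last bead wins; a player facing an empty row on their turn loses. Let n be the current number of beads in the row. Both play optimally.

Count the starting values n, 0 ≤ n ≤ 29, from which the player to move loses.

8

Classify positions by backward induction: terminal positions (no move available) are L. From any other position, the mover wins iff some move reaches an L.
n=0: no move → L
n=1: can move to 0, which is L ⇒ W
n=2: can move to 0, which is L ⇒ W
n=3: can move to 0, which is L ⇒ W
n=4: moves to 3(W), 2(W), 1(W); every one is W ⇒ L
n=5: can move to 4, which is L ⇒ W
n=6: can move to 4, which is L ⇒ W
n=7: can move to 4, which is L ⇒ W
n=8: moves to 7(W), 6(W), 5(W), 1(W); every one is W ⇒ L
n=9: can move to 8, which is L ⇒ W
n=10: can move to 8, which is L ⇒ W
n=11: can move to 8, which is L ⇒ W
n=12: moves to 11(W), 10(W), 9(W), 5(W); every one is W ⇒ L
n=13: can move to 12, which is L ⇒ W
n=14: can move to 12, which is L ⇒ W
n=15: can move to 12, which is L ⇒ W
n=16: moves to 15(W), 14(W), 13(W), 9(W); every one is W ⇒ L
n=17: can move to 16, which is L ⇒ W
n=18: can move to 16, which is L ⇒ W
n=19: can move to 16, which is L ⇒ W
n=20: moves to 19(W), 18(W), 17(W), 13(W); every one is W ⇒ L
n=21: can move to 20, which is L ⇒ W
n=22: can move to 20, which is L ⇒ W
n=23: can move to 20, which is L ⇒ W
n=24: moves to 23(W), 22(W), 21(W), 17(W); every one is W ⇒ L
n=25: can move to 24, which is L ⇒ W
n=26: can move to 24, which is L ⇒ W
n=27: can move to 24, which is L ⇒ W
n=28: moves to 27(W), 26(W), 25(W), 21(W); every one is W ⇒ L
n=29: can move to 28, which is L ⇒ W
L entries with 0 ≤ n ≤ 29: n = 0, 4, 8, 12, 16, 20, 24, 28; that makes 8.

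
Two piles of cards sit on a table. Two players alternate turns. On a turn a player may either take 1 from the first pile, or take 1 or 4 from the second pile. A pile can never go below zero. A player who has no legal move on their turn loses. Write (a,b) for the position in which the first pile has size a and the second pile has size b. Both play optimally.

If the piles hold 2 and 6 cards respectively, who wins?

The first player wins.

Classify positions by backward induction: terminal positions (no move available) are L. From any other position, the mover wins iff some move reaches an L.
No move ever increases a pile, so every position that can arise here has a ≤ 2 and b ≤ 6; it is enough to label the cells with 0 ≤ a ≤ 2 and 0 ≤ b ≤ 6.
Every move lowers a or b (never raises either), so fill the grid row by row in increasing a, and left to right within a row: each cell's successors are then already labelled.
      b=0  b=1  b=2  b=3  b=4  b=5  b=6
a=0:    L    W    L    W    W    L    W
a=1:    W    L    W    L    W    W    L
a=2:    L    W    L    W    W    L    W
Cells with no legal move (terminal, hence L): (0,0).
The remaining L cells, each justified by listing all of its moves:
(0,2): only reaches (0,1)(W), which is W → L
(0,5): only reaches (0,4)(W), (0,1)(W), all W → L
(1,1): only reaches (0,1)(W), (1,0)(W), all W → L
(1,3): only reaches (0,3)(W), (1,2)(W), all W → L
(1,6): only reaches (0,6)(W), (1,5)(W), (1,2)(W), all W → L
(2,0): only reaches (1,0)(W), which is W → L
(2,2): only reaches (1,2)(W), (2,1)(W), all W → L
(2,5): only reaches (1,5)(W), (2,4)(W), (2,1)(W), all W → L
Every other cell has at least one move into one of the L cells above, so it is W.
From (2,6) the player to move can move to (1,6), reaching an L position.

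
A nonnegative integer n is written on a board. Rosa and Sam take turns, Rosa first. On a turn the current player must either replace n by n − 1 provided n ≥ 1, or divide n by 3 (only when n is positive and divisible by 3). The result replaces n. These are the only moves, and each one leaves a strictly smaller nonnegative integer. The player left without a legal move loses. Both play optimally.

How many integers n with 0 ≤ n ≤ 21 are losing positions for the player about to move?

10

Label each position W (a win for the player to move) or L (a loss). A position with no legal move is L; any other position is W exactly when some move reaches an L, and L when every move reaches a W.
n=0: no move → L
n=1: W (go to 0, an L position)
n=2: L (sole option 1(W) is W)
n=3: W (go to 2, an L position)
n=4: L (sole option 3(W) is W)
n=5: W (go to 4, an L position)
n=6: W (go to 2, an L position)
n=7: L (sole option 6(W) is W)
n=8: W (go to 7, an L position)
n=9: L (options 3(W), 8(W) are all W)
n=10: W (go to 9, an L position)
n=11: L (sole option 10(W) is W)
n=12: W (go to 4, an L position)
n=13: L (sole option 12(W) is W)
n=14: W (go to 13, an L position)
n=15: L (options 5(W), 14(W) are all W)
n=16: W (go to 15, an L position)
n=17: L (sole option 16(W) is W)
n=18: W (go to 17, an L position)
n=19: L (sole option 18(W) is W)
n=20: W (go to 19, an L position)
n=21: W (go to 7, an L position)
L entries with 0 ≤ n ≤ 21: n = 0, 2, 4, 7, 9, 11, 13, 15, 17, 19; that makes 10.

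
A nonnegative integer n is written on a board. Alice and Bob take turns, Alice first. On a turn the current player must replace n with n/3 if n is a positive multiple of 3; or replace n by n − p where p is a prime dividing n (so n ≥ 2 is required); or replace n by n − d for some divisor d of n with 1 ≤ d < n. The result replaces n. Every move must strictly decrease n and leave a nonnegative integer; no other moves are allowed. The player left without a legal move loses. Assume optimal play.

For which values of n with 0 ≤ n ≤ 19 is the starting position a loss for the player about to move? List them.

Work bottom-up. With no move the player to move loses. Otherwise the position is W if at least one move leads to an L position for the opponent, and L if every move leads to a W.
n=0: no move → L
n=1: no move → L
n=2: W (go to 0, an L position)
n=3: W (go to 0, an L position)
n=4: L (options 2(W), 3(W) are all W)
n=5: W (go to 0, an L position)
n=6: W (go to 4, an L position)
n=7: W (go to 0, an L position)
n=8: W (go to 4, an L position)
n=9: L (options 3(W), 6(W), 8(W) are all W)
n=10: W (go to 9, an L position)
n=11: W (go to 0, an L position)
n=12: W (go to 4, an L position)
n=13: W (go to 0, an L position)
n=14: L (options 7(W), 12(W), 13(W) are all W)
n=15: W (go to 14, an L position)
n=16: W (go to 14, an L position)
n=17: W (go to 0, an L position)
n=18: W (go to 9, an L position)
n=19: W (go to 0, an L position)
The losing starting values of n are exactly the entries labelled L in this table (5 of them).

0, 1, 4, 9, 14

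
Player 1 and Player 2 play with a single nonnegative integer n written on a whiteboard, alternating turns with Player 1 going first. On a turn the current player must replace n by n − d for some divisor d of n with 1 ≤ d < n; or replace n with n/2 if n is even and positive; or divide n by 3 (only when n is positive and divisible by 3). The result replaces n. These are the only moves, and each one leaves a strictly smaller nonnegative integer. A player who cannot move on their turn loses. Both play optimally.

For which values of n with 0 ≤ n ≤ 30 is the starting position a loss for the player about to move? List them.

0, 1, 4, 7, 9, 11, 13, 15, 17, 19, 23, 25, 28

Compute win/loss labels from the base case upward. A position with no move is L. Any other position is W if it can reach an L in one move, else L.
n=0: no move → L
n=1: no move → L
n=2: reaches L-position 1 → W
n=3: reaches L-position 1 → W
n=4: only reaches 2(W), 3(W), all W → L
n=5: reaches L-position 4 → W
n=6: reaches L-position 4 → W
n=7: only reaches 6(W), which is W → L
n=8: reaches L-position 4 → W
n=9: only reaches 3(W), 6(W), 8(W), all W → L
n=10: reaches L-position 9 → W
n=11: only reaches 10(W), which is W → L
n=12: reaches L-position 4 → W
n=13: only reaches 12(W), which is W → L
n=14: reaches L-position 7 → W
n=15: only reaches 5(W), 10(W), 12(W), 14(W), all W → L
n=16: reaches L-position 15 → W
n=17: only reaches 16(W), which is W → L
n=18: reaches L-position 9 → W
n=19: only reaches 18(W), which is W → L
n=20: reaches L-position 15 → W
n=21: reaches L-position 7 → W
n=22: reaches L-position 11 → W
n=23: only reaches 22(W), which is W → L
n=24: reaches L-position 23 → W
n=25: only reaches 20(W), 24(W), all W → L
n=26: reaches L-position 13 → W
n=27: reaches L-position 9 → W
n=28: only reaches 14(W), 21(W), 24(W), 26(W), 27(W), all W → L
n=29: reaches L-position 28 → W
n=30: reaches L-position 15 → W
The losing starting values of n are exactly the entries labelled L in this table (13 of them).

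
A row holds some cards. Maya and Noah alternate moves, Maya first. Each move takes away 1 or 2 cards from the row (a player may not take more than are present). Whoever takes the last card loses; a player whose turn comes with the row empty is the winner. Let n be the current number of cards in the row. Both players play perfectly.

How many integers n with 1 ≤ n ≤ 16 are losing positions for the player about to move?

Label each position W (a win for the player to move) or L (a loss). A position with no legal move is W; any other position is W exactly when some move reaches an L, and L when every move reaches a W.
n=0: no move; the opponent has just taken the last card and therefore loses → W
n=1: the only move is to 0(W), a W ⇒ L
n=2: can move to 1, which is L ⇒ W
n=3: can move to 1, which is L ⇒ W
n=4: moves to 3(W), 2(W); every one is W ⇒ L
n=5: can move to 4, which is L ⇒ W
n=6: can move to 4, which is L ⇒ W
n=7: moves to 6(W), 5(W); every one is W ⇒ L
n=8: can move to 7, which is L ⇒ W
n=9: can move to 7, which is L ⇒ W
n=10: moves to 9(W), 8(W); every one is W ⇒ L
n=11: can move to 10, which is L ⇒ W
n=12: can move to 10, which is L ⇒ W
n=13: moves to 12(W), 11(W); every one is W ⇒ L
n=14: can move to 13, which is L ⇒ W
n=15: can move to 13, which is L ⇒ W
n=16: moves to 15(W), 14(W); every one is W ⇒ L
L entries with 1 ≤ n ≤ 16 (the range starts at n=1): n = 1, 4, 7, 10, 13, 16; that makes 6.

6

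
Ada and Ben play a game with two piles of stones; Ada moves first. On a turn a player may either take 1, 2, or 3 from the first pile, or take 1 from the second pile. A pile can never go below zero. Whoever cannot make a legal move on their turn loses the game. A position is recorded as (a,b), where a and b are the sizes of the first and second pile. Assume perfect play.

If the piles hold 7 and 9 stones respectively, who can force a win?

Ada wins.

Compute win/loss labels from the base case upward. A position with no move is L. Any other position is W if it can reach an L in one move, else L.
No move ever increases a pile, so every position that can arise here has a ≤ 7 and b ≤ 9; it is enough to label the cells with 0 ≤ a ≤ 7 and 0 ≤ b ≤ 9.
Every move lowers a or b (never raises either), so fill the grid row by row in increasing a, and left to right within a row: each cell's successors are then already labelled.
      b=0  b=1  b=2  b=3  b=4  b=5  b=6  b=7  b=8  b=9
a=0:    L    W    L    W    L    W    L    W    L    W
a=1:    W    L    W    L    W    L    W    L    W    L
a=2:    W    W    W    W    W    W    W    W    W    W
a=3:    W    W    W    W    W    W    W    W    W    W
a=4:    L    W    L    W    L    W    L    W    L    W
a=5:    W    L    W    L    W    L    W    L    W    L
a=6:    W    W    W    W    W    W    W    W    W    W
a=7:    W    W    W    W    W    W    W    W    W    W
Cells with no legal move (terminal, hence L): (0,0).
The remaining L cells, each justified by listing all of its moves:
(0,2): →(0,1)(W) only, which is W, so L
(0,4): →(0,3)(W) only, which is W, so L
(0,6): →(0,5)(W) only, which is W, so L
(0,8): →(0,7)(W) only, which is W, so L
(1,1): →(0,1)(W), (1,0)(W) — all W, so L
(1,3): →(0,3)(W), (1,2)(W) — all W, so L
(1,5): →(0,5)(W), (1,4)(W) — all W, so L
(1,7): →(0,7)(W), (1,6)(W) — all W, so L
(1,9): →(0,9)(W), (1,8)(W) — all W, so L
(4,0): →(3,0)(W), (2,0)(W), (1,0)(W) — all W, so L
(4,2): →(3,2)(W), (2,2)(W), (1,2)(W), (4,1)(W) — all W, so L
(4,4): →(3,4)(W), (2,4)(W), (1,4)(W), (4,3)(W) — all W, so L
(4,6): →(3,6)(W), (2,6)(W), (1,6)(W), (4,5)(W) — all W, so L
(4,8): →(3,8)(W), (2,8)(W), (1,8)(W), (4,7)(W) — all W, so L
(5,1): →(4,1)(W), (3,1)(W), (2,1)(W), (5,0)(W) — all W, so L
(5,3): →(4,3)(W), (3,3)(W), (2,3)(W), (5,2)(W) — all W, so L
(5,5): →(4,5)(W), (3,5)(W), (2,5)(W), (5,4)(W) — all W, so L
(5,7): →(4,7)(W), (3,7)(W), (2,7)(W), (5,6)(W) — all W, so L
(5,9): →(4,9)(W), (3,9)(W), (2,9)(W), (5,8)(W) — all W, so L
Every other cell has at least one move into one of the L cells above, so it is W.
The starting position (7,9) is W: Ada should move to (5,9), handing over an L position.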